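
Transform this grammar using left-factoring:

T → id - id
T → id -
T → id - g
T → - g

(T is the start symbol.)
T → id - T'
T' → id
T' → ε
T' → g
T → - g

Left-factoring transforms A → αβ₁ | αβ₂ into A → αA' and A' → β₁ | β₂
(α is the longest common prefix among the alternatives). Repeat until
no nonterminal has two alternatives with a common prefix.

Round 1: T has alternatives sharing prefix 'id -'. Introduce T': T → id - T'
  Add: T' → id
  Add: T' → ε
  Add: T' → g

No remaining common prefixes — done.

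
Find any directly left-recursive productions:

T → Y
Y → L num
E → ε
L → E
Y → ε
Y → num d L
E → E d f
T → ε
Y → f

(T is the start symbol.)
Yes, E is left-recursive

Direct left recursion occurs when N → N α for some non-terminal N (the right-hand side begins with the left-hand side itself).

T → Y: starts with Y
Y → L num: starts with L
E → ε: starts with ε
L → E: starts with E
Y → ε: starts with ε
Y → num d L: starts with num
E → E d f: LEFT RECURSIVE (starts with E)
T → ε: starts with ε
Y → f: starts with f

The grammar has direct left recursion on: E.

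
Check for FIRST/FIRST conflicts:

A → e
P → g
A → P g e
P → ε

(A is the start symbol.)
A FIRST/FIRST conflict occurs when two productions N → α and N → β for the same non-terminal have FIRST(α) ∩ FIRST(β) ≠ ∅ (with ε ∈ FIRST of a nullable right-hand side, so two nullable alternatives also conflict).

FIRST sets of the non-terminals at (or reachable through a nullable prefix from) the front of some alternative:
  FIRST(P) = { 'g', ε }

Productions for A:
  A → e: FIRST = { 'e' }
  A → P g e: FIRST = { 'g' }
Productions for P:
  P → g: FIRST = { 'g' }
  P → ε: FIRST = { ε }

All alternatives of each non-terminal have pairwise disjoint FIRST sets.

Answer: No FIRST/FIRST conflicts.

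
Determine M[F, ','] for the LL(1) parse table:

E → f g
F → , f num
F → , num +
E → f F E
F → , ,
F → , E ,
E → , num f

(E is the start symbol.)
F → , f num, F → , num +, F → , ,, F → , E ,

To find M[F, ','], we find productions for F where ',' is in the predict set (PREDICT(N → α) = (FIRST(α) \ {ε}) ∪ (FOLLOW(N) if α ⇒* ε)).

F → , f num: PREDICT = { ',' }
  ',' is in predict set, so this production goes in M[F, ',']
F → , num +: PREDICT = { ',' }
  ',' is in predict set, so this production goes in M[F, ',']
F → , ,: PREDICT = { ',' }
  ',' is in predict set, so this production goes in M[F, ',']
F → , E ,: PREDICT = { ',' }
  ',' is in predict set, so this production goes in M[F, ',']

M[F, ','] = F → , f num, F → , num +, F → , ,, F → , E ,  (a multiply-defined cell — the grammar is not LL(1))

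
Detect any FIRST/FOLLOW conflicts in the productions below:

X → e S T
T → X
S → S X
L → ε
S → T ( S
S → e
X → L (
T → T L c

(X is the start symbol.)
No FIRST/FOLLOW conflicts.

Nullable non-terminals: L.
L has a nullable alternative but only one production, so nothing to check.

S, T, X have no nullable alternative, so no FIRST/FOLLOW check is needed there.

No FIRST/FOLLOW conflicts found.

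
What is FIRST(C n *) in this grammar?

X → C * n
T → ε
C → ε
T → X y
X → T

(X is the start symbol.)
FIRST sets of the non-terminals involved (from the grammar, by fixed-point iteration):
  FIRST(C) = { ε }

To compute FIRST(C n *), process the symbols left to right:
Symbol C is a non-terminal. Add FIRST(C) \ {ε} = { }
C is nullable (ε ∈ FIRST(C)), continue to the next symbol.
Symbol n is a terminal. Add 'n' and stop.
FIRST(C n *) = { 'n' }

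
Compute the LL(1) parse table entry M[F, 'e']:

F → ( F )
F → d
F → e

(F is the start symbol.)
F → e

To find M[F, 'e'], we find productions for F where 'e' is in the predict set (PREDICT(N → α) = (FIRST(α) \ {ε}) ∪ (FOLLOW(N) if α ⇒* ε)).

F → ( F ): PREDICT = { '(' }
F → d: PREDICT = { 'd' }
F → e: PREDICT = { 'e' }
  'e' is in predict set, so this production goes in M[F, 'e']

M[F, 'e'] = F → e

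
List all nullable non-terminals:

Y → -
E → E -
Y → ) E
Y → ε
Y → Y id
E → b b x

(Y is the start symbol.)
ε-productions: Y → ε
So Y is immediately nullable.
No further non-terminal can be added: every production for the remaining non-terminals contains a terminal or a non-nullable non-terminal.
Nullable = { 'Y' }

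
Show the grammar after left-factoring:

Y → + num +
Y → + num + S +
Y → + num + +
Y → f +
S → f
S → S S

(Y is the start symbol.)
Y → + num + Y'
Y' → ε
Y' → S +
Y' → +
Y → f +
S → f
S → S S

Left-factoring transforms A → αβ₁ | αβ₂ into A → αA' and A' → β₁ | β₂
(α is the longest common prefix among the alternatives). Repeat until
no nonterminal has two alternatives with a common prefix.

Round 1: Y has alternatives sharing prefix '+ num +'. Introduce Y': Y → + num + Y'
  Add: Y' → ε
  Add: Y' → S +
  Add: Y' → +

No remaining common prefixes — done.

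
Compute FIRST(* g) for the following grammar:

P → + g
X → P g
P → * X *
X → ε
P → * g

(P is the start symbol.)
{ '*' }

To compute FIRST(* g), process the symbols left to right:
Symbol * is a terminal. Add '*' and stop.
FIRST(* g) = { '*' }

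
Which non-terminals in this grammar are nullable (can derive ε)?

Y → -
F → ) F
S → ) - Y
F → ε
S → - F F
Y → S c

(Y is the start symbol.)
{ 'F' }

ε-productions: F → ε
So F is immediately nullable.
No further non-terminal can be added: every production for the remaining non-terminals contains a terminal or a non-nullable non-terminal.
Nullable = { 'F' }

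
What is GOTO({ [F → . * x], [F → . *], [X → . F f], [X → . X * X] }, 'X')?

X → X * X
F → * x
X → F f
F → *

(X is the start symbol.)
GOTO(I, 'X') = CLOSURE({ [A → αX.β] : [A → α.Xβ] ∈ I, X = 'X' })

Items with dot before 'X', with the dot advanced:
  [X → . X * X] → [X → X . * X]
Closure adds nothing (no advanced item has the dot before a non-terminal).

GOTO = { [X → X . * X] }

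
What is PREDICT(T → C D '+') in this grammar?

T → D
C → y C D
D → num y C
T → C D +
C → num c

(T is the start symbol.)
PREDICT(T → C D '+') = (FIRST(RHS) \ {ε}) ∪ (FOLLOW(T) if ε ∈ FIRST(RHS), i.e. RHS ⇒* ε)
FIRST(C) = { 'num', 'y' }
FIRST(C D '+') = { 'num', 'y' }
ε ∉ FIRST(C D '+'), so FOLLOW(T) is not added.
PREDICT(T → C D '+') = { 'num', 'y' }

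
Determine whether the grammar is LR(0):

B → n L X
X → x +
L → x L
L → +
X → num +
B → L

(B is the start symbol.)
Augment with B' → B and build the canonical LR(0) collection (I0 = CLOSURE({[B' → . B]}), then GOTO on every symbol after a dot until no new states appear). It has 13 states:
  I0: { [B → . L], [B → . n L X], [B' → . B], [L → . +], [L → . x L] }  — shift
  I1: { [L → + .] }  — reduce
  I2: { [B' → B .] }  — accept
  I3: { [B → L .] }  — reduce
  I4: { [B → n . L X], [L → . +], [L → . x L] }  — shift
  I5: { [L → . +], [L → . x L], [L → x . L] }  — shift
  I6: { [L → x L .] }  — reduce
  I7: { [B → n L . X], [X → . num +], [X → . x +] }  — shift
  I8: { [B → n L X .] }  — reduce
  I9: { [X → num . +] }  — shift
  I10: { [X → x . +] }  — shift
  I11: { [X → x + .] }  — reduce
  I12: { [X → num + .] }  — reduce

Every state is either a pure shift/goto state or contains exactly one complete item and nothing to shift — no conflicts. The grammar is LR(0).

Answer: Yes, the grammar is LR(0)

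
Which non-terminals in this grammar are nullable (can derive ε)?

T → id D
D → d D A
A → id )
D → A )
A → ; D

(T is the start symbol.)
There are no ε-productions, so no non-terminal can derive ε.
No non-terminals are nullable.

Answer: None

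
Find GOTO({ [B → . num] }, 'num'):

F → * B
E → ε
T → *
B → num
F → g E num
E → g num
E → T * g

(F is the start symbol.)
GOTO(I, 'num') = CLOSURE({ [A → αX.β] : [A → α.Xβ] ∈ I, X = 'num' })

Items with dot before 'num', with the dot advanced:
  [B → . num] → [B → num .]
Closure adds nothing (no advanced item has the dot before a non-terminal).

GOTO = { [B → num .] }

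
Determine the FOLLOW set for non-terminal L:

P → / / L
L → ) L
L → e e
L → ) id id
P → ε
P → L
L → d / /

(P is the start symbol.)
{ $ }

In P → / / L: L is at the end, add FOLLOW(P)
In L → ) L: L is at the end; this adds FOLLOW(L) to itself — nothing new
In P → L: L is at the end, add FOLLOW(P)

The FOLLOW sets referred to above (computed the same way, to a fixed point):
  FOLLOW(P) = { $ }

Taking the union: FOLLOW(L) = { $ }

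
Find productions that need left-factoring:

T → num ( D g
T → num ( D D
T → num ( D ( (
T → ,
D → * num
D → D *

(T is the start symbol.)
Yes, T has productions with common prefix 'num ( D'

Left-factoring is needed when two productions for the same non-terminal
share a common prefix on the right-hand side.

Productions for T:
  T → num ( D g
  T → num ( D D
  T → num ( D ( (
  T → ,
Productions for D:
  D → * num
  D → D *

Found common prefix 'num ( D' in productions for T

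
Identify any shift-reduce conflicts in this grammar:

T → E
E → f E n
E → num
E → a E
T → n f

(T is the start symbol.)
A shift-reduce conflict occurs when an LR(0) state has both:
  - a complete (reduce) item [A → α .] (dot at the end), and
  - a shift item [B → β . c γ] (dot before a terminal).

Augment with T' → T and build the canonical LR(0) collection (I0 = CLOSURE({[T' → . T]}), then GOTO on every symbol after a dot until no new states appear). It has 11 states:
  I0: { [E → . a E], [E → . f E n], [E → . num], [T → . E], [T → . n f], [T' → . T] }  — shift
  I1: { [T → E .] }  — reduce
  I2: { [T' → T .] }  — accept
  I3: { [E → . a E], [E → . f E n], [E → . num], [E → a . E] }  — shift
  I4: { [E → . a E], [E → . f E n], [E → . num], [E → f . E n] }  — shift
  I5: { [T → n . f] }  — shift
  I6: { [E → num .] }  — reduce
  I7: { [T → n f .] }  — reduce
  I8: { [E → f E . n] }  — shift
  I9: { [E → f E n .] }  — reduce
  I10: { [E → a E .] }  — reduce

No state contains both a complete item and a shift item.

Answer: No shift-reduce conflicts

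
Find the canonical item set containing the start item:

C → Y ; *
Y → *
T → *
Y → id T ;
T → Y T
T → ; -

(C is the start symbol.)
{ [C → . Y ; *], [C' → . C], [Y → . *], [Y → . id T ;] }

First, augment the grammar with C' → C
I₀ = CLOSURE({ [C' → . C] }):
  [C' → . C] has the dot before C: add [C → . Y ; *]
  [C → . Y ; *] has the dot before Y: add [Y → . *], [Y → . id T ;]
No further items can be added.

I₀ = { [C → . Y ; *], [C' → . C], [Y → . *], [Y → . id T ;] }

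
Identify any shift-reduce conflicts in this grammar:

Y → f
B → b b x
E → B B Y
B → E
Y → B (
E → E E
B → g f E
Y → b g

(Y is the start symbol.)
Yes — I2: [B → E .] vs [B → . b b x]; I9: [B → E .] vs [B → . b b x]; I13: [B → E .] vs [B → . b b x]

A shift-reduce conflict occurs when an LR(0) state has both:
  - a complete (reduce) item [A → α .] (dot at the end), and
  - a shift item [B → β . c γ] (dot before a terminal).

Augment with Y' → Y and build the canonical LR(0) collection (I0 = CLOSURE({[Y' → . Y]}), then GOTO on every symbol after a dot until no new states appear). It has 19 states:
  I0: { [B → . E], [B → . b b x], [B → . g f E], [E → . B B Y], [E → . E E], [Y → . B (], [Y → . b g], [Y → . f], [Y' → . Y] }  — shift
  I1: { [B → . E], [B → . b b x], [B → . g f E], [E → . B B Y], [E → . E E], [E → B . B Y], [Y → B . (] }  — shift
  I2: { [B → . E], [B → . b b x], [B → . g f E], [B → E .], [E → . B B Y], [E → . E E], [E → E . E] }  — shift, reduce
  I3: { [Y' → Y .] }  — accept
  I4: { [B → b . b x], [Y → b . g] }  — shift
  I5: { [Y → f .] }  — reduce
  I6: { [B → g . f E] }  — shift
  I7: { [B → . E], [B → . b b x], [B → . g f E], [B → g f . E], [E → . B B Y], [E → . E E] }  — shift
  I8: { [B → . E], [B → . b b x], [B → . g f E], [E → . B B Y], [E → . E E], [E → B . B Y] }  — shift
  I9: { [B → . E], [B → . b b x], [B → . g f E], [B → E .], [B → g f E .], [E → . B B Y], [E → . E E], [E → E . E] }  — shift, 2 reduces
  I10: { [B → b . b x] }  — shift
  I11: { [B → b b . x] }  — shift
  I12: { [B → b b x .] }  — reduce
  I13: { [B → . E], [B → . b b x], [B → . g f E], [B → E .], [E → . B B Y], [E → . E E], [E → E . E], [E → E E .] }  — shift, 2 reduces
  I14: { [B → . E], [B → . b b x], [B → . g f E], [E → . B B Y], [E → . E E], [E → B . B Y], [E → B B . Y], [Y → . B (], [Y → . b g], [Y → . f] }  — shift
  I15: { [B → . E], [B → . b b x], [B → . g f E], [E → . B B Y], [E → . E E], [E → B . B Y], [E → B B . Y], [Y → . B (], [Y → . b g], [Y → . f], [Y → B . (] }  — shift
  I16: { [E → B B Y .] }  — reduce
  I17: { [Y → B ( .] }  — reduce
  I18: { [Y → b g .] }  — reduce

I2 contains reduce item [B → E .] and shift items [B → . b b x], [B → . g f E] — shift-reduce conflict.
I9 contains reduce items [B → E .], [B → g f E .] and shift items [B → . b b x], [B → . g f E] — shift-reduce conflict.
I13 contains reduce items [B → E .], [E → E E .] and shift items [B → . b b x], [B → . g f E] — shift-reduce conflict.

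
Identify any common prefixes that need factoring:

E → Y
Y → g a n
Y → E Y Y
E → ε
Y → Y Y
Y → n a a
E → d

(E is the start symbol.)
Left-factoring is needed when two productions for the same non-terminal
share a common prefix on the right-hand side.

Productions for E:
  E → Y
  E → ε
  E → d
Productions for Y:
  Y → g a n
  Y → E Y Y
  Y → Y Y
  Y → n a a

No common prefixes found.

Answer: No, left-factoring is not needed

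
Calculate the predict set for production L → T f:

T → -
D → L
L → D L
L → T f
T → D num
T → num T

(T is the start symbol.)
PREDICT(L → T f) = (FIRST(RHS) \ {ε}) ∪ (FOLLOW(L) if ε ∈ FIRST(RHS), i.e. RHS ⇒* ε)
FIRST(T) = { '-', 'num' }
FIRST(T f) = { '-', 'num' }
ε ∉ FIRST(T f), so FOLLOW(L) is not added.
PREDICT(L → T f) = { '-', 'num' }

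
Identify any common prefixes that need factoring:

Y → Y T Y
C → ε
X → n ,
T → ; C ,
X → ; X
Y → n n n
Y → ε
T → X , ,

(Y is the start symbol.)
Left-factoring is needed when two productions for the same non-terminal
share a common prefix on the right-hand side.

Productions for Y:
  Y → Y T Y
  Y → n n n
  Y → ε
Productions for X:
  X → n ,
  X → ; X
Productions for T:
  T → ; C ,
  T → X , ,

No common prefixes found.

Answer: No, left-factoring is not needed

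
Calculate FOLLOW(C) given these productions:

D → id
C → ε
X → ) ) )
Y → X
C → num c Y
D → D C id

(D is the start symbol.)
In D → D C id: C is followed by id, add FIRST(id) \ {ε} = { 'id' }

Taking the union: FOLLOW(C) = { 'id' }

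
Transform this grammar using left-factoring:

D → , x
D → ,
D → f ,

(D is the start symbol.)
D → , D'
D' → x
D' → ε
D → f ,

Left-factoring transforms A → αβ₁ | αβ₂ into A → αA' and A' → β₁ | β₂
(α is the longest common prefix among the alternatives). Repeat until
no nonterminal has two alternatives with a common prefix.

Round 1: D has alternatives sharing prefix ','. Introduce D': D → , D'
  Add: D' → x
  Add: D' → ε

No remaining common prefixes — done.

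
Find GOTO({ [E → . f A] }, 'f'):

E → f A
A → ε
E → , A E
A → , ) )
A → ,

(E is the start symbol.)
GOTO(I, 'f') = CLOSURE({ [A → αX.β] : [A → α.Xβ] ∈ I, X = 'f' })

Items with dot before 'f', with the dot advanced:
  [E → . f A] → [E → f . A]
Closure of the advanced items:
  [E → f . A] has the dot before A: add [A → .], [A → . , ) )], [A → . ,]

GOTO = { [A → . , ) )], [A → . ,], [A → .], [E → f . A] }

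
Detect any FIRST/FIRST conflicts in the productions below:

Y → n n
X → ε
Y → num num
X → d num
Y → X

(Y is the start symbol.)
FIRST sets of the non-terminals at (or reachable through a nullable prefix from) the front of some alternative:
  FIRST(X) = { 'd', ε }

Productions for Y:
  Y → n n: FIRST = { 'n' }
  Y → num num: FIRST = { 'num' }
  Y → X: FIRST = { 'd', ε }
Productions for X:
  X → ε: FIRST = { ε }
  X → d num: FIRST = { 'd' }

All alternatives of each non-terminal have pairwise disjoint FIRST sets.

Answer: No FIRST/FIRST conflicts.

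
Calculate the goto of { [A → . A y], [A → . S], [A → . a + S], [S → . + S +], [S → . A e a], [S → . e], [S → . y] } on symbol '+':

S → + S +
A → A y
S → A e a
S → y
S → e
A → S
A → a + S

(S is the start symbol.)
GOTO(I, '+') = CLOSURE({ [A → αX.β] : [A → α.Xβ] ∈ I, X = '+' })

Items with dot before '+', with the dot advanced:
  [S → . + S +] → [S → + . S +]
Closure of the advanced items:
  [S → + . S +] has the dot before S: add [S → . + S +], [S → . A e a], [S → . y], [S → . e]
  [S → . A e a] has the dot before A: add [A → . A y], [A → . S], [A → . a + S]

GOTO = { [A → . A y], [A → . S], [A → . a + S], [S → + . S +], [S → . + S +], [S → . A e a], [S → . e], [S → . y] }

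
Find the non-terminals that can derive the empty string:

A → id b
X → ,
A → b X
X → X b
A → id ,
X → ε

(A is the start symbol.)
ε-productions: X → ε
So X is immediately nullable.
No further non-terminal can be added: every production for the remaining non-terminals contains a terminal or a non-nullable non-terminal.
Nullable = { 'X' }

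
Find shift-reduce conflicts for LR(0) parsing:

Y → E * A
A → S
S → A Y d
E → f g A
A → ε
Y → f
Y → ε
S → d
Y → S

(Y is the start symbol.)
Yes — I0: [A → .] vs [E → . f g A]; I1: [A → .] vs [E → . f g A]; I6: [Y → f .] vs [E → f . g A]; I7: [A → .] vs [S → . d]; I8: [A → .] vs [E → . f g A]; I12: [A → .] vs [S → . d]; I13: [A → .] vs [E → . f g A]

A shift-reduce conflict occurs when an LR(0) state has both:
  - a complete (reduce) item [A → α .] (dot at the end), and
  - a shift item [B → β . c γ] (dot before a terminal).

Augment with Y' → Y and build the canonical LR(0) collection (I0 = CLOSURE({[Y' → . Y]}), then GOTO on every symbol after a dot until no new states appear). It has 14 states:
  I0: { [A → . S], [A → .], [E → . f g A], [S → . A Y d], [S → . d], [Y → . E * A], [Y → . S], [Y → . f], [Y → .], [Y' → . Y] }  — shift, 2 reduces
  I1: { [A → . S], [A → .], [E → . f g A], [S → . A Y d], [S → . d], [S → A . Y d], [Y → . E * A], [Y → . S], [Y → . f], [Y → .] }  — shift, 2 reduces
  I2: { [Y → E . * A] }  — shift
  I3: { [A → S .], [Y → S .] }  — 2 reduces
  I4: { [Y' → Y .] }  — accept
  I5: { [S → d .] }  — reduce
  I6: { [E → f . g A], [Y → f .] }  — shift, reduce
  I7: { [A → . S], [A → .], [E → f g . A], [S → . A Y d], [S → . d] }  — shift, reduce
  I8: { [A → . S], [A → .], [E → . f g A], [E → f g A .], [S → . A Y d], [S → . d], [S → A . Y d], [Y → . E * A], [Y → . S], [Y → . f], [Y → .] }  — shift, 3 reduces
  I9: { [A → S .] }  — reduce
  I10: { [S → A Y . d] }  — shift
  I11: { [S → A Y d .] }  — reduce
  I12: { [A → . S], [A → .], [S → . A Y d], [S → . d], [Y → E * . A] }  — shift, reduce
  I13: { [A → . S], [A → .], [E → . f g A], [S → . A Y d], [S → . d], [S → A . Y d], [Y → . E * A], [Y → . S], [Y → . f], [Y → .], [Y → E * A .] }  — shift, 3 reduces

I0 contains reduce items [A → .], [Y → .] and shift items [E → . f g A], [S → . d], [Y → . f] — shift-reduce conflict.
I1 contains reduce items [A → .], [Y → .] and shift items [E → . f g A], [S → . d], [Y → . f] — shift-reduce conflict.
I6 contains reduce item [Y → f .] and shift item [E → f . g A] — shift-reduce conflict.
I7 contains reduce item [A → .] and shift item [S → . d] — shift-reduce conflict.
I8 contains reduce items [A → .], [E → f g A .], [Y → .] and shift items [E → . f g A], [S → . d], [Y → . f] — shift-reduce conflict.
I12 contains reduce item [A → .] and shift item [S → . d] — shift-reduce conflict.
I13 contains reduce items [A → .], [Y → .], [Y → E * A .] and shift items [E → . f g A], [S → . d], [Y → . f] — shift-reduce conflict.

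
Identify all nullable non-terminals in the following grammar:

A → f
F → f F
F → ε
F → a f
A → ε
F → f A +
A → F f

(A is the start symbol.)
ε-productions: F → ε, A → ε
So F, A are immediately nullable.
Every non-terminal is now nullable.
Nullable = { 'A', 'F' }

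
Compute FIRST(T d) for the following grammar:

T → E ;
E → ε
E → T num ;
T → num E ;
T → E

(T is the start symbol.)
{ ';', 'd', 'num' }

FIRST sets of the non-terminals involved (from the grammar, by fixed-point iteration):
  FIRST(T) = { ';', 'num', ε }

To compute FIRST(T d), process the symbols left to right:
Symbol T is a non-terminal. Add FIRST(T) \ {ε} = { ';', 'num' }
T is nullable (ε ∈ FIRST(T)), continue to the next symbol.
Symbol d is a terminal. Add 'd' and stop.
FIRST(T d) = { ';', 'd', 'num' }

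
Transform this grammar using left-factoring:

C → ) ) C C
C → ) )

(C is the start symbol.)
Left-factoring transforms A → αβ₁ | αβ₂ into A → αA' and A' → β₁ | β₂
(α is the longest common prefix among the alternatives). Repeat until
no nonterminal has two alternatives with a common prefix.

Round 1: C has alternatives sharing prefix ') )'. Introduce C': C → ) ) C'
  Add: C' → C C
  Add: C' → ε

No remaining common prefixes — done.

Resulting grammar:
C → ) ) C'
C' → C C
C' → ε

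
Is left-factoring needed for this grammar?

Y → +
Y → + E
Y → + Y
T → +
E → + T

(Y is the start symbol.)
Left-factoring is needed when two productions for the same non-terminal
share a common prefix on the right-hand side.

Productions for Y:
  Y → +
  Y → + E
  Y → + Y

Found common prefix '+' in productions for Y

Answer: Yes, Y has productions with common prefix '+'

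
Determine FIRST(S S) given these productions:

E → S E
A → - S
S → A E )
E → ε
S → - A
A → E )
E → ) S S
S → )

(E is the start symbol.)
FIRST sets of the non-terminals involved (from the grammar, by fixed-point iteration):
  FIRST(S) = { ')', '-' }

To compute FIRST(S S), process the symbols left to right:
Symbol S is a non-terminal. Add FIRST(S) \ {ε} = { ')', '-' }
S is not nullable (ε ∉ FIRST(S)), so stop here.
FIRST(S S) = { ')', '-' }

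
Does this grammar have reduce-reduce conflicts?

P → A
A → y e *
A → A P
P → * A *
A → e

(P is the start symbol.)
Augment with P' → P and build the canonical LR(0) collection (I0 = CLOSURE({[P' → . P]}), then GOTO on every symbol after a dot until no new states appear). It has 11 states:
  I0: { [A → . A P], [A → . e], [A → . y e *], [P → . * A *], [P → . A], [P' → . P] }  — shift
  I1: { [A → . A P], [A → . e], [A → . y e *], [P → * . A *] }  — shift
  I2: { [A → . A P], [A → . e], [A → . y e *], [A → A . P], [P → . * A *], [P → . A], [P → A .] }  — shift, reduce
  I3: { [P' → P .] }  — accept
  I4: { [A → e .] }  — reduce
  I5: { [A → y . e *] }  — shift
  I6: { [A → y e . *] }  — shift
  I7: { [A → y e * .] }  — reduce
  I8: { [A → A P .] }  — reduce
  I9: { [A → . A P], [A → . e], [A → . y e *], [A → A . P], [P → * A . *], [P → . * A *], [P → . A] }  — shift
  I10: { [A → . A P], [A → . e], [A → . y e *], [P → * . A *], [P → * A * .] }  — shift, reduce

No state contains more than one complete item.

Answer: No reduce-reduce conflicts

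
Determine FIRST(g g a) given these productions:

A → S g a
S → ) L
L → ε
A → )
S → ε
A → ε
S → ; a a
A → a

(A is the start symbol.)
To compute FIRST(g g a), process the symbols left to right:
Symbol g is a terminal. Add 'g' and stop.
FIRST(g g a) = { 'g' }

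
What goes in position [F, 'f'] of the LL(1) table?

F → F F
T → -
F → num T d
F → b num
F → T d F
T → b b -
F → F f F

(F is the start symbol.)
Empty (error entry)

To find M[F, 'f'], we find productions for F where 'f' is in the predict set (PREDICT(N → α) = (FIRST(α) \ {ε}) ∪ (FOLLOW(N) if α ⇒* ε)).

Relevant sets:
  FIRST(F) = { '-', 'b', 'num' }
  FIRST(T) = { '-', 'b' }

F → F F: PREDICT = { '-', 'b', 'num' }
F → num T d: PREDICT = { 'num' }
F → b num: PREDICT = { 'b' }
F → T d F: PREDICT = { '-', 'b' }
F → F f F: PREDICT = { '-', 'b', 'num' }

M[F, 'f'] is empty (no production applies)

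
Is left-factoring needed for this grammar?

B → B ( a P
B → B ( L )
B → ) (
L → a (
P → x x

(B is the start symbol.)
Yes, B has productions with common prefix 'B ('

Left-factoring is needed when two productions for the same non-terminal
share a common prefix on the right-hand side.

Productions for B:
  B → B ( a P
  B → B ( L )
  B → ) (

Found common prefix 'B (' in productions for B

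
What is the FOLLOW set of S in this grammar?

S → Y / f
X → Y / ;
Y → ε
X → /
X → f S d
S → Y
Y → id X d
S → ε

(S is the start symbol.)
{ $, 'd' }

To compute FOLLOW(S), find every occurrence of S on a right-hand side N → α S β: add FIRST(β) \ {ε}, and if β is empty or nullable also add FOLLOW(N). Iterate to a fixed point.

S is the start symbol, so $ ∈ FOLLOW(S).
In X → f S d: S is followed by d, add FIRST(d) \ {ε} = { 'd' }

Taking the union: FOLLOW(S) = { $, 'd' }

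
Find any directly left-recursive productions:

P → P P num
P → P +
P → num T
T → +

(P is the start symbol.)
Yes, P is left-recursive

Direct left recursion occurs when N → N α for some non-terminal N (the right-hand side begins with the left-hand side itself).

P → P P num: LEFT RECURSIVE (starts with P)
P → P +: LEFT RECURSIVE (starts with P)
P → num T: starts with num
T → +: starts with '+'

The grammar has direct left recursion on: P.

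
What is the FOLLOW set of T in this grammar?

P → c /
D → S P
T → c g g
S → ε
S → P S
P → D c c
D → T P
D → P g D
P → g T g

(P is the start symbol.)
{ 'c', 'g' }

To compute FOLLOW(T), find every occurrence of T on a right-hand side N → α T β: add FIRST(β) \ {ε}, and if β is empty or nullable also add FOLLOW(N). Iterate to a fixed point.

In D → T P: T is followed by P, add FIRST(P) \ {ε} = { 'c', 'g' }
In P → g T g: T is followed by g, add FIRST(g) \ {ε} = { 'g' }

Taking the union: FOLLOW(T) = { 'c', 'g' }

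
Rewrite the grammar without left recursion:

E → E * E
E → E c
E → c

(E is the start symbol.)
E → c E'
E' → * E E'
E' → c E'
E' → ε

E is directly left-recursive. The standard transformation for
  A → A α₁ | ... | A α_m | β₁ | ... | β_n
is
  A  → β₁ A' | ... | β_n A'
  A' → α₁ A' | ... | α_m A' | ε

E → c becomes E → c E'
E → E * E becomes E' → * E E'
E → E c becomes E' → c E'
Add E' → ε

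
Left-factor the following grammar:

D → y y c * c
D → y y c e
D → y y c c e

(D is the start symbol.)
Left-factoring transforms A → αβ₁ | αβ₂ into A → αA' and A' → β₁ | β₂
(α is the longest common prefix among the alternatives). Repeat until
no nonterminal has two alternatives with a common prefix.

Round 1: D has alternatives sharing prefix 'y y c'. Introduce D': D → y y c D'
  Add: D' → * c
  Add: D' → e
  Add: D' → c e

No remaining common prefixes — done.

Resulting grammar:
D → y y c D'
D' → * c
D' → e
D' → c e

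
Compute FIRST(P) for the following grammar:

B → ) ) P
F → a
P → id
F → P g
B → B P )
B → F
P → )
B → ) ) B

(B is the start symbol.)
From P → id:
  - id is a terminal: add 'id' and stop
From P → ):
  - ')' is a terminal: add ')' and stop

Collecting: FIRST(P) = { ')', 'id' }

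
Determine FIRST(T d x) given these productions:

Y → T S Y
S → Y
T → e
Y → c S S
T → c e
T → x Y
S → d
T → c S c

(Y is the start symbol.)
{ 'c', 'e', 'x' }

FIRST sets of the non-terminals involved (from the grammar, by fixed-point iteration):
  FIRST(T) = { 'c', 'e', 'x' }

To compute FIRST(T d x), process the symbols left to right:
Symbol T is a non-terminal. Add FIRST(T) \ {ε} = { 'c', 'e', 'x' }
T is not nullable (ε ∉ FIRST(T)), so stop here.
FIRST(T d x) = { 'c', 'e', 'x' }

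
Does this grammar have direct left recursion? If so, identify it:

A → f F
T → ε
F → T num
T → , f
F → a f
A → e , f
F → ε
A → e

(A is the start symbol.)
Direct left recursion occurs when N → N α for some non-terminal N (the right-hand side begins with the left-hand side itself).

A → f F: starts with f
T → ε: starts with ε
F → T num: starts with T
T → , f: starts with ','
F → a f: starts with a
A → e , f: starts with e
F → ε: starts with ε
A → e: starts with e

No direct left recursion found.

Answer: No direct left recursion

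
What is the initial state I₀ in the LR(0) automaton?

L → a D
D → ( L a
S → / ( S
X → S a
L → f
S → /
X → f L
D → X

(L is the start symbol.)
First, augment the grammar with L' → L
I₀ = CLOSURE({ [L' → . L] }):
  [L' → . L] has the dot before L: add [L → . a D], [L → . f]
No further items can be added.

I₀ = { [L → . a D], [L → . f], [L' → . L] }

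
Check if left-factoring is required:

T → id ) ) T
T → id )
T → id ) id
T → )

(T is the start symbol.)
Yes, T has productions with common prefix 'id )'

Left-factoring is needed when two productions for the same non-terminal
share a common prefix on the right-hand side.

Productions for T:
  T → id ) ) T
  T → id )
  T → id ) id
  T → )

Found common prefix 'id )' in productions for T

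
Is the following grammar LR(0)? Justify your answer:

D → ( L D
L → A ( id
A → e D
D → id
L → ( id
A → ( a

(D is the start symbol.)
Augment with D' → D and build the canonical LR(0) collection (I0 = CLOSURE({[D' → . D]}), then GOTO on every symbol after a dot until no new states appear). It has 14 states:
  I0: { [D → . ( L D], [D → . id], [D' → . D] }  — shift
  I1: { [A → . ( a], [A → . e D], [D → ( . L D], [L → . ( id], [L → . A ( id] }  — shift
  I2: { [D' → D .] }  — accept
  I3: { [D → id .] }  — reduce
  I4: { [A → ( . a], [L → ( . id] }  — shift
  I5: { [L → A . ( id] }  — shift
  I6: { [D → ( L . D], [D → . ( L D], [D → . id] }  — shift
  I7: { [A → e . D], [D → . ( L D], [D → . id] }  — shift
  I8: { [A → e D .] }  — reduce
  I9: { [D → ( L D .] }  — reduce
  I10: { [L → A ( . id] }  — shift
  I11: { [L → A ( id .] }  — reduce
  I12: { [A → ( a .] }  — reduce
  I13: { [L → ( id .] }  — reduce

Every state is either a pure shift/goto state or contains exactly one complete item and nothing to shift — no conflicts. The grammar is LR(0).

Answer: Yes, the grammar is LR(0)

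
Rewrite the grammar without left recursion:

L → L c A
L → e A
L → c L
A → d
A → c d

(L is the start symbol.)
L → e A L'
L → c L L'
L' → c A L'
L' → ε
A → d
A → c d

L is directly left-recursive. The standard transformation for
  A → A α₁ | ... | A α_m | β₁ | ... | β_n
is
  A  → β₁ A' | ... | β_n A'
  A' → α₁ A' | ... | α_m A' | ε

L → e A becomes L → e A L'
L → c L becomes L → c L L'
L → L c A becomes L' → c A L'
Add L' → ε

Productions for other non-terminals are unchanged:
  A → d
  A → c d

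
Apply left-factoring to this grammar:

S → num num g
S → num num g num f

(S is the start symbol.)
Left-factoring transforms A → αβ₁ | αβ₂ into A → αA' and A' → β₁ | β₂
(α is the longest common prefix among the alternatives). Repeat until
no nonterminal has two alternatives with a common prefix.

Round 1: S has alternatives sharing prefix 'num num g'. Introduce S': S → num num g S'
  Add: S' → ε
  Add: S' → num f

No remaining common prefixes — done.

Resulting grammar:
S → num num g S'
S' → ε
S' → num f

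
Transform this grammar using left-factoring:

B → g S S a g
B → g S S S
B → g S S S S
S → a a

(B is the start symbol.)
B → g S S B'
B' → a g
B' → S B''
B'' → ε
B'' → S
S → a a

Left-factoring transforms A → αβ₁ | αβ₂ into A → αA' and A' → β₁ | β₂
(α is the longest common prefix among the alternatives). Repeat until
no nonterminal has two alternatives with a common prefix.

Round 1: B has alternatives sharing prefix 'g S S'. Introduce B': B → g S S B'
  Add: B' → a g
  Add: B' → S
  Add: B' → S S

Round 2: B' has alternatives sharing prefix 'S'. Introduce B'': B' → S B''
  Add: B'' → ε
  Add: B'' → S

No remaining common prefixes — done.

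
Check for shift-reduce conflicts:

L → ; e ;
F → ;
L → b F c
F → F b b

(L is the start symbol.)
Augment with L' → L and build the canonical LR(0) collection (I0 = CLOSURE({[L' → . L]}), then GOTO on every symbol after a dot until no new states appear). It has 11 states:
  I0: { [L → . ; e ;], [L → . b F c], [L' → . L] }  — shift
  I1: { [L → ; . e ;] }  — shift
  I2: { [L' → L .] }  — accept
  I3: { [F → . ;], [F → . F b b], [L → b . F c] }  — shift
  I4: { [F → ; .] }  — reduce
  I5: { [F → F . b b], [L → b F . c] }  — shift
  I6: { [F → F b . b] }  — shift
  I7: { [L → b F c .] }  — reduce
  I8: { [F → F b b .] }  — reduce
  I9: { [L → ; e . ;] }  — shift
  I10: { [L → ; e ; .] }  — reduce

No state contains both a complete item and a shift item.

Answer: No shift-reduce conflicts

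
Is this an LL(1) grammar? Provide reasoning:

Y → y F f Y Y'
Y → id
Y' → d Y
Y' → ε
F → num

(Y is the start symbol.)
No. Predict set conflict for Y': { 'd' }

Relevant sets:
  FOLLOW(Y') = { $, 'd' }

For Y:
  PREDICT(Y → y F f Y Y') = { 'y' }
  PREDICT(Y → id) = { 'id' }
For Y':
  PREDICT(Y' → d Y) = { 'd' }
  PREDICT(Y' → ε) = { $, 'd' }
F has a single production, so nothing to check there.

Conflict found: Predict set conflict for Y': { 'd' }
The grammar is NOT LL(1).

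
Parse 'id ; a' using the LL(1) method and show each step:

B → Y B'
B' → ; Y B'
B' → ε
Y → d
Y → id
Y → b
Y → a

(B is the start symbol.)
Stack is shown with the top on the left.

Stack     Input     Action
--------------------------
B $       id ; a $  output B → Y B'
Y B' $    id ; a $  output Y → id
id B' $   id ; a $  match 'id'
B' $      ; a $     output B' → ; Y B'
; Y B' $  ; a $     match ';'
Y B' $    a $       output Y → a
a B' $    a $       match 'a'
B' $      $         output B' → ε
$         $         accept

The string is accepted.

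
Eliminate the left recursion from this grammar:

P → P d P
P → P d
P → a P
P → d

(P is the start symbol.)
P → a P P'
P → d P'
P' → d P P'
P' → d P'
P' → ε

P is directly left-recursive. The standard transformation for
  A → A α₁ | ... | A α_m | β₁ | ... | β_n
is
  A  → β₁ A' | ... | β_n A'
  A' → α₁ A' | ... | α_m A' | ε

P → a P becomes P → a P P'
P → d becomes P → d P'
P → P d P becomes P' → d P P'
P → P d becomes P' → d P'
Add P' → ε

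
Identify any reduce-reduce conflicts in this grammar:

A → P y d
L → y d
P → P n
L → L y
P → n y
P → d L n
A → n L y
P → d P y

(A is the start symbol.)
Yes — I8: [A → n L y .] vs [L → L y .]

Augment with A' → A and build the canonical LR(0) collection (I0 = CLOSURE({[A' → . A]}), then GOTO on every symbol after a dot until no new states appear). It has 20 states:
  I0: { [A → . P y d], [A → . n L y], [A' → . A], [P → . P n], [P → . d L n], [P → . d P y], [P → . n y] }  — shift
  I1: { [A' → A .] }  — accept
  I2: { [A → P . y d], [P → P . n] }  — shift
  I3: { [L → . L y], [L → . y d], [P → . P n], [P → . d L n], [P → . d P y], [P → . n y], [P → d . L n], [P → d . P y] }  — shift
  I4: { [A → n . L y], [L → . L y], [L → . y d], [P → n . y] }  — shift
  I5: { [A → n L . y], [L → L . y] }  — shift
  I6: { [L → y . d], [P → n y .] }  — shift, reduce
  I7: { [L → y d .] }  — reduce
  I8: { [A → n L y .], [L → L y .] }  — 2 reduces
  I9: { [L → L . y], [P → d L . n] }  — shift
  I10: { [P → P . n], [P → d P . y] }  — shift
  I11: { [P → n . y] }  — shift
  I12: { [L → y . d] }  — shift
  I13: { [P → n y .] }  — reduce
  I14: { [P → P n .] }  — reduce
  I15: { [P → d P y .] }  — reduce
  I16: { [P → d L n .] }  — reduce
  I17: { [L → L y .] }  — reduce
  I18: { [A → P y . d] }  — shift
  I19: { [A → P y d .] }  — reduce

I8 contains complete items [A → n L y .], [L → L y .] — reduce-reduce conflict.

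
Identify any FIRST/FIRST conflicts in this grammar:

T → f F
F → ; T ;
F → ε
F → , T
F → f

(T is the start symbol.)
No FIRST/FIRST conflicts.

A FIRST/FIRST conflict occurs when two productions N → α and N → β for the same non-terminal have FIRST(α) ∩ FIRST(β) ≠ ∅ (with ε ∈ FIRST of a nullable right-hand side, so two nullable alternatives also conflict).

Productions for F:
  F → ; T ;: FIRST = { ';' }
  F → ε: FIRST = { ε }
  F → , T: FIRST = { ',' }
  F → f: FIRST = { 'f' }
T has only one production, so no FIRST/FIRST conflict is possible there.

All alternatives of each non-terminal have pairwise disjoint FIRST sets.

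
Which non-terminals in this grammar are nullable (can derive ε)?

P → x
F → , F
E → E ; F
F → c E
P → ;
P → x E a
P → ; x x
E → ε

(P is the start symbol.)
A non-terminal is nullable if it can derive ε (the empty string): either it has an ε-production, or it has a production whose right-hand side consists entirely of nullable non-terminals.

ε-productions: E → ε
So E is immediately nullable.
No further non-terminal can be added: every production for the remaining non-terminals contains a terminal or a non-nullable non-terminal.
Nullable = { 'E' }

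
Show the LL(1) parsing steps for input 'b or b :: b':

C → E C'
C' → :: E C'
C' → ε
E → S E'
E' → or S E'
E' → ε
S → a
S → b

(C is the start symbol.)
Stack is shown with the top on the left.

Stack         Input          Action
-----------------------------------
C $           b or b :: b $  output C → E C'
E C' $        b or b :: b $  output E → S E'
S E' C' $     b or b :: b $  output S → b
b E' C' $     b or b :: b $  match 'b'
E' C' $       or b :: b $    output E' → or S E'
or S E' C' $  or b :: b $    match 'or'
S E' C' $     b :: b $       output S → b
b E' C' $     b :: b $       match 'b'
E' C' $       :: b $         output E' → ε
C' $          :: b $         output C' → :: E C'
:: E C' $     :: b $         match '::'
E C' $        b $            output E → S E'
S E' C' $     b $            output S → b
b E' C' $     b $            match 'b'
E' C' $       $              output E' → ε
C' $          $              output C' → ε
$             $              accept

The string is accepted.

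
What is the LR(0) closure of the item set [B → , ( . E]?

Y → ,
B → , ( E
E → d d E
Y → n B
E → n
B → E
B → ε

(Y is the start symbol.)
Start with: [B → , ( . E]
  [B → , ( . E] has the dot before E: add [E → . d d E], [E → . n]
No further items can be added.

CLOSURE = { [B → , ( . E], [E → . d d E], [E → . n] }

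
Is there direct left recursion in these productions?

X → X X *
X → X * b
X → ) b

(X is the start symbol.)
Yes, X is left-recursive

Direct left recursion occurs when N → N α for some non-terminal N (the right-hand side begins with the left-hand side itself).

X → X X *: LEFT RECURSIVE (starts with X)
X → X * b: LEFT RECURSIVE (starts with X)
X → ) b: starts with ')'

The grammar has direct left recursion on: X.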